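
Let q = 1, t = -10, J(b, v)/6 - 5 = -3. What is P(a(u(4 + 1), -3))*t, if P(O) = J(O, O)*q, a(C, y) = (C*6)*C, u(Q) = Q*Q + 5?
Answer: -120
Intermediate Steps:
J(b, v) = 12 (J(b, v) = 30 + 6*(-3) = 30 - 18 = 12)
u(Q) = 5 + Q**2 (u(Q) = Q**2 + 5 = 5 + Q**2)
a(C, y) = 6*C**2 (a(C, y) = (6*C)*C = 6*C**2)
P(O) = 12 (P(O) = 12*1 = 12)
P(a(u(4 + 1), -3))*t = 12*(-10) = -120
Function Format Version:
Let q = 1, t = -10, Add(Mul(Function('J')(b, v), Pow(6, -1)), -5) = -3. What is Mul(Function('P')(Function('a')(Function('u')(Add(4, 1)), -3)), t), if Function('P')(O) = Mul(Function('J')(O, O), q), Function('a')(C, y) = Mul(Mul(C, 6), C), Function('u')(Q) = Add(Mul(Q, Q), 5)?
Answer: -120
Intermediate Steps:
Function('J')(b, v) = 12 (Function('J')(b, v) = Add(30, Mul(6, -3)) = Add(30, -18) = 12)
Function('u')(Q) = Add(5, Pow(Q, 2)) (Function('u')(Q) = Add(Pow(Q, 2), 5) = Add(5, Pow(Q, 2)))
Function('a')(C, y) = Mul(6, Pow(C, 2)) (Function('a')(C, y) = Mul(Mul(6, C), C) = Mul(6, Pow(C, 2)))
Function('P')(O) = 12 (Function('P')(O) = Mul(12, 1) = 12)
Mul(Function('P')(Function('a')(Function('u')(Add(4, 1)), -3)), t) = Mul(12, -10) = -120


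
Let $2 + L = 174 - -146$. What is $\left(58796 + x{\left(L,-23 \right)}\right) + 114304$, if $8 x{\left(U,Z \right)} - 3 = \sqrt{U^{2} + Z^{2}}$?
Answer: $\frac{1384803}{8} + \frac{\sqrt{101653}}{8} \approx 1.7314 \cdot 10^{5}$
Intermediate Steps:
$L = 318$ ($L = -2 + \left(174 - -146\right) = -2 + \left(174 + 146\right) = -2 + 320 = 318$)
$x{\left(U,Z \right)} = \frac{3}{8} + \frac{\sqrt{U^{2} + Z^{2}}}{8}$
$\left(58796 + x{\left(L,-23 \right)}\right) + 114304 = \left(58796 + \left(\frac{3}{8} + \frac{\sqrt{318^{2} + \left(-23\right)^{2}}}{8}\right)\right) + 114304 = \left(58796 + \left(\frac{3}{8} + \frac{\sqrt{101124 + 529}}{8}\right)\right) + 114304 = \left(58796 + \left(\frac{3}{8} + \frac{\sqrt{101653}}{8}\right)\right) + 114304 = \left(\frac{470371}{8} + \frac{\sqrt{101653}}{8}\right) + 114304 = \frac{1384803}{8} + \frac{\sqrt{101653}}{8}$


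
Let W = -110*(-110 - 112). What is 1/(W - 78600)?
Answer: -1/54180 ≈ -1.8457e-5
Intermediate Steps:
W = 24420 (W = -110*(-222) = 24420)
1/(W - 78600) = 1/(24420 - 78600) = 1/(-54180) = -1/54180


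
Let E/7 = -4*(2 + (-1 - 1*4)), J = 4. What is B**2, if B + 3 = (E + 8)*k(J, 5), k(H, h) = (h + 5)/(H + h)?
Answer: 797449/81 ≈ 9845.0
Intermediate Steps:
k(H, h) = (5 + h)/(H + h)
E = 84 (E = 7*(-4*(2 + (-1 - 1*4))) = 7*(-4*(2 + (-1 - 4))) = 7*(-4*(2 - 5)) = 7*(-4*(-3)) = 7*12 = 84)
B = 893/9 (B = -3 + (84 + 8)*((5 + 5)/(4 + 5)) = -3 + 92*(10/9) = -3 + 920/9 = 893/9 ≈ 99.222)
B**2 = (893/9)**2 = 797449/81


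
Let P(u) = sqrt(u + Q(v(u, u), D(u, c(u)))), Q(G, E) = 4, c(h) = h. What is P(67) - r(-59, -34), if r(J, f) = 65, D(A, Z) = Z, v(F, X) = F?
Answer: -65 + sqrt(71) ≈ -56.574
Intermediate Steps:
P(u) = sqrt(4 + u) (P(u) = sqrt(u + 4) = sqrt(4 + u))
P(67) - r(-59, -34) = sqrt(4 + 67) - 1*65 = sqrt(71) - 65 = -65 + sqrt(71)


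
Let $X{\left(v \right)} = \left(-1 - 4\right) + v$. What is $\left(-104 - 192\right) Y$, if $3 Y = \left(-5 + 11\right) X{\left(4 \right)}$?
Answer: $592$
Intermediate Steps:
$X{\left(v \right)} = -5 + v$
$Y = -2$ ($Y = \frac{\left(-5 + 11\right) \left(-5 + 4\right)}{3} = \frac{6 \left(-1\right)}{3} = \frac{1}{3} \left(-6\right) = -2$)
$\left(-104 - 192\right) Y = \left(-104 - 192\right) \left(-2\right) = \left(-296\right) \left(-2\right) = 592$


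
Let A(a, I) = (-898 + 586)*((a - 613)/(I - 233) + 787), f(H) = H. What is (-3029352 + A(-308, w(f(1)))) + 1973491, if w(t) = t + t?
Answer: -100303969/77 ≈ -1.3026e+6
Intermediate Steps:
w(t) = 2*t
A(a, I) = -245544 - 312*(-613 + a)/(-233 + I) (A(a, I) = -312*((-613 + a)/(-233 + I) + 787) = -312*(787 + (-613 + a)/(-233 + I)) = -245544 - 312*(-613 + a)/(-233 + I))
(-3029352 + A(-308, w(f(1)))) + 1973491 = (-3029352 + 312*(183984 - 1*(-308) - 1574)/(-233 + 2*1)) + 1973491 = (-3029352 + 312*(183984 + 308 - 787*2)/(-233 + 2)) + 1973491 = (-3029352 + 312*(183984 + 308 - 1574)/(-231)) + 1973491 = (-3029352 + 312*(-1/231)*182718) + 1973491 = (-3029352 - 19002672/77) + 1973491 = -252262776/77 + 1973491 = -100303969/77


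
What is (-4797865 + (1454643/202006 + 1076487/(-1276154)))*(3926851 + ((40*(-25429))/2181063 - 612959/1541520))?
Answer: -136080300229535218776346898957479949/7222764972062559887352 ≈ -1.8840e+13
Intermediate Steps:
(-4797865 + (1454643/202006 + 1076487/(-1276154)))*(3926851 + ((40*(-25429))/2181063 - 612959/1541520)) = (-4797865 + (1454643*(1/202006) + 1076487*(-1/1276154)))*(3926851 + (-1017160*1/2181063 - 612959*1/1541520)) = (-4797865 + (1454643/202006 - 1076487/1276154))*(3926851 + (-1017160/2181063 - 612959/1541520)) = (-4797865 + 409722912525/64447691231)*(3926851 - 968291559539/1120717411920) = -309210912365109290/64447691231*4400889321423904381/1120717411920 = -136080300229535218776346898957479949/7222764972062559887352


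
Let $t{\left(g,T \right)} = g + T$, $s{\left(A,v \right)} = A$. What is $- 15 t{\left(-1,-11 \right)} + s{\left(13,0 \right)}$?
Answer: $193$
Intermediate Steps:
$t{\left(g,T \right)} = T + g$
$- 15 t{\left(-1,-11 \right)} + s{\left(13,0 \right)} = - 15 \left(-11 - 1\right) + 13 = \left(-15\right) \left(-12\right) + 13 = 180 + 13 = 193$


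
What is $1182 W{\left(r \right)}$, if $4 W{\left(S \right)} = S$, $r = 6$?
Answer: $1773$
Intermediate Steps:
$W{\left(S \right)} = \frac{S}{4}$
$1182 W{\left(r \right)} = 1182 \cdot \frac{1}{4} \cdot 6 = 1182 \cdot \frac{3}{2} = 1773$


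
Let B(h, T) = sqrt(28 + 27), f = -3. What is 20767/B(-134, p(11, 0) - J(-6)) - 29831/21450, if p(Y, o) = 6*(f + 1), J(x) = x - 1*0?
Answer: -29831/21450 + 20767*sqrt(55)/55 ≈ 2798.8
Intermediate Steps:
J(x) = x (J(x) = x + 0 = x)
p(Y, o) = -12 (p(Y, o) = 6*(-3 + 1) = 6*(-2) = -12)
B(h, T) = sqrt(55)
20767/B(-134, p(11, 0) - J(-6)) - 29831/21450 = 20767/(sqrt(55)) - 29831/21450 = 20767*(sqrt(55)/55) - 29831*1/21450 = 20767*sqrt(55)/55 - 29831/21450 = -29831/21450 + 20767*sqrt(55)/55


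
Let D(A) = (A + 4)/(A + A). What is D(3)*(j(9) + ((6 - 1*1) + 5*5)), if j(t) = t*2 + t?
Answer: 133/2 ≈ 66.500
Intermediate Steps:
j(t) = 3*t (j(t) = 2*t + t = 3*t)
D(A) = (4 + A)/(2*A) (D(A) = (4 + A)/((2*A)) = (4 + A)*(1/(2*A)) = (4 + A)/(2*A))
D(3)*(j(9) + ((6 - 1*1) + 5*5)) = ((1/2)*(4 + 3)/3)*(3*9 + ((6 - 1*1) + 5*5)) = ((1/2)*(1/3)*7)*(27 + ((6 - 1) + 25)) = 7*(27 + (5 + 25))/6 = 7*(27 + 30)/6 = (7/6)*57 = 133/2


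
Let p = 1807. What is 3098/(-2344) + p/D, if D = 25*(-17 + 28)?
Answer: 1691829/322300 ≈ 5.2492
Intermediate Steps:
D = 275 (D = 25*11 = 275)
3098/(-2344) + p/D = 3098/(-2344) + 1807/275 = 3098*(-1/2344) + 1807*(1/275) = -1549/1172 + 1807/275 = 1691829/322300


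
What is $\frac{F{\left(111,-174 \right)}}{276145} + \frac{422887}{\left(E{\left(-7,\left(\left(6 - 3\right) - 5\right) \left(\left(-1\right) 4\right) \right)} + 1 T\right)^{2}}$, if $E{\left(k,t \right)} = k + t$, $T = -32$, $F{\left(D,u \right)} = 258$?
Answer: $\frac{116778378553}{265375345} \approx 440.05$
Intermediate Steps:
$\frac{F{\left(111,-174 \right)}}{276145} + \frac{422887}{\left(E{\left(-7,\left(\left(6 - 3\right) - 5\right) \left(\left(-1\right) 4\right) \right)} + 1 T\right)^{2}} = \frac{258}{276145} + \frac{422887}{\left(\left(-7 + \left(\left(6 - 3\right) - 5\right) \left(\left(-1\right) 4\right)\right) + 1 \left(-32\right)\right)^{2}} = 258 \cdot \frac{1}{276145} + \frac{422887}{\left(\left(-7 + \left(3 - 5\right) \left(-4\right)\right) - 32\right)^{2}} = \frac{258}{276145} + \frac{422887}{\left(\left(-7 - -8\right) - 32\right)^{2}} = \frac{258}{276145} + \frac{422887}{\left(\left(-7 + 8\right) - 32\right)^{2}} = \frac{258}{276145} + \frac{422887}{\left(1 - 32\right)^{2}} = \frac{258}{276145} + \frac{422887}{\left(-31\right)^{2}} = \frac{258}{276145} + \frac{422887}{961} = \frac{116778378553}{265375345}$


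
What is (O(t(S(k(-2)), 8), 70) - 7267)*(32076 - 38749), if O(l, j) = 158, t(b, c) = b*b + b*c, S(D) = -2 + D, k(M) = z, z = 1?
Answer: 47438357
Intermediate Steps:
k(M) = 1
t(b, c) = b² + b*c
(O(t(S(k(-2)), 8), 70) - 7267)*(32076 - 38749) = (158 - 7267)*(32076 - 38749) = -7109*(-6673) = 47438357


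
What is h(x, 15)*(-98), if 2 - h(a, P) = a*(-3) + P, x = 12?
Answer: -2254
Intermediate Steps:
h(a, P) = 2 - P + 3*a (h(a, P) = 2 - (a*(-3) + P) = 2 - (-3*a + P) = 2 - (P - 3*a) = 2 + (-P + 3*a) = 2 - P + 3*a)
h(x, 15)*(-98) = (2 - 1*15 + 3*12)*(-98) = (2 - 15 + 36)*(-98) = 23*(-98) = -2254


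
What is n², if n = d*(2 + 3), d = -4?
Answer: 400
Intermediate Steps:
n = -20 (n = -4*(2 + 3) = -4*5 = -20)
n² = (-20)² = 400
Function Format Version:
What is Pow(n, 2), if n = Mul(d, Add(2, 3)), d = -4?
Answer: 400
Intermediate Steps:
n = -20 (n = Mul(-4, Add(2, 3)) = Mul(-4, 5) = -20)
Pow(n, 2) = Pow(-20, 2) = 400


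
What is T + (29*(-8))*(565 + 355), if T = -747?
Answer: -214187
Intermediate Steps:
T + (29*(-8))*(565 + 355) = -747 + (29*(-8))*(565 + 355) = -747 - 232*920 = -747 - 213440 = -214187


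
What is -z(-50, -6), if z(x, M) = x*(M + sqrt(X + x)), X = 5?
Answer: -300 + 150*I*sqrt(5) ≈ -300.0 + 335.41*I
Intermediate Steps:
z(x, M) = x*(M + sqrt(5 + x))
-z(-50, -6) = -(-50)*(-6 + sqrt(5 - 50)) = -(-50)*(-6 + sqrt(-45)) = -(-50)*(-6 + 3*I*sqrt(5)) = -(300 - 150*I*sqrt(5)) = -300 + 150*I*sqrt(5)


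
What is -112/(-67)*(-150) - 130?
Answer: -25510/67 ≈ -380.75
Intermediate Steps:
-112/(-67)*(-150) - 130 = -112*(-1/67)*(-150) - 130 = (112/67)*(-150) - 130 = -16800/67 - 130 = -25510/67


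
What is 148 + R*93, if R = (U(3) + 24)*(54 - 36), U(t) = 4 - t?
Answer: 41998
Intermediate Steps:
R = 450 (R = ((4 - 1*3) + 24)*(54 - 36) = ((4 - 3) + 24)*18 = (1 + 24)*18 = 25*18 = 450)
148 + R*93 = 148 + 450*93 = 148 + 41850 = 41998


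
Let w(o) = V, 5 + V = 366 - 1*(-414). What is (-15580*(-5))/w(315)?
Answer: 3116/31 ≈ 100.52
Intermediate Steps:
V = 775 (V = -5 + (366 - 1*(-414)) = -5 + (366 + 414) = -5 + 780 = 775)
w(o) = 775
(-15580*(-5))/w(315) = -15580*(-5)/775 = 77900*(1/775) = 3116/31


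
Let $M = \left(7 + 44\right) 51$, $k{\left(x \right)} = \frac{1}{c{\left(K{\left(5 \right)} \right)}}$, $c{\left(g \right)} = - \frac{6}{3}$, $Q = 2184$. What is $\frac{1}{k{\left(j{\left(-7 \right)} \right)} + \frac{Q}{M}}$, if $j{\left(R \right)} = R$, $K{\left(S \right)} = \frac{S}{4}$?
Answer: $\frac{1734}{589} \approx 2.944$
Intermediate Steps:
$K{\left(S \right)} = \frac{S}{4}$ ($K{\left(S \right)} = S \frac{1}{4} = \frac{S}{4}$)
$c{\left(g \right)} = -2$ ($c{\left(g \right)} = \left(-6\right) \frac{1}{3} = -2$)
$k{\left(x \right)} = - \frac{1}{2}$ ($k{\left(x \right)} = \frac{1}{-2} = - \frac{1}{2}$)
$M = 2601$ ($M = 51 \cdot 51 = 2601$)
$\frac{1}{k{\left(j{\left(-7 \right)} \right)} + \frac{Q}{M}} = \frac{1}{- \frac{1}{2} + \frac{2184}{2601}} = \frac{1}{- \frac{1}{2} + 2184 \cdot \frac{1}{2601}} = \frac{1}{- \frac{1}{2} + \frac{728}{867}} = \frac{1}{\frac{589}{1734}} = \frac{1734}{589}$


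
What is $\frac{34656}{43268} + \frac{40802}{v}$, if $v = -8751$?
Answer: $- \frac{365536570}{94659567} \approx -3.8616$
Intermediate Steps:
$\frac{34656}{43268} + \frac{40802}{v} = \frac{34656}{43268} + \frac{40802}{-8751} = 34656 \cdot \frac{1}{43268} + 40802 \left(- \frac{1}{8751}\right) = \frac{8664}{10817} - \frac{40802}{8751} = - \frac{365536570}{94659567}$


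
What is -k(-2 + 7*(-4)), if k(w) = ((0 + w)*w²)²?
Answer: -729000000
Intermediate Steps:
k(w) = w⁶ (k(w) = (w*w²)² = (w³)² = w⁶)
-k(-2 + 7*(-4)) = -(-2 + 7*(-4))⁶ = -(-2 - 28)⁶ = -1*(-30)⁶ = -1*729000000 = -729000000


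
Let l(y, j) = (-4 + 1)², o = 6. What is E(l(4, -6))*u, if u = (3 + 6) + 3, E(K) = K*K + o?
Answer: 1044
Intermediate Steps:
l(y, j) = 9 (l(y, j) = (-3)² = 9)
E(K) = 6 + K² (E(K) = K*K + 6 = K² + 6 = 6 + K²)
u = 12 (u = 9 + 3 = 12)
E(l(4, -6))*u = (6 + 9²)*12 = (6 + 81)*12 = 87*12 = 1044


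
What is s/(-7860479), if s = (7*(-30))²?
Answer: -44100/7860479 ≈ -0.0056103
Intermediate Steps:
s = 44100 (s = (-210)² = 44100)
s/(-7860479) = 44100/(-7860479) = 44100*(-1/7860479) = -44100/7860479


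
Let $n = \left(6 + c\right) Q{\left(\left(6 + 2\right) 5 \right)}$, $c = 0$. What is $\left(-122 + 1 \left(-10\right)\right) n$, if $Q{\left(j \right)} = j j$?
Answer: $-1267200$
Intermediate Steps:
$Q{\left(j \right)} = j^{2}$
$n = 9600$ ($n = \left(6 + 0\right) \left(\left(6 + 2\right) 5\right)^{2} = 6 \left(8 \cdot 5\right)^{2} = 6 \cdot 40^{2} = 6 \cdot 1600 = 9600$)
$\left(-122 + 1 \left(-10\right)\right) n = \left(-122 + 1 \left(-10\right)\right) 9600 = \left(-122 - 10\right) 9600 = \left(-132\right) 9600 = -1267200$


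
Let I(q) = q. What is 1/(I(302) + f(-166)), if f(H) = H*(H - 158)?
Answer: 1/54086 ≈ 1.8489e-5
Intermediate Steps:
f(H) = H*(-158 + H)
1/(I(302) + f(-166)) = 1/(302 - 166*(-158 - 166)) = 1/(302 - 166*(-324)) = 1/(302 + 53784) = 1/54086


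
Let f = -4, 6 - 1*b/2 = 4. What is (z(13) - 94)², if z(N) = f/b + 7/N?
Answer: 1507984/169 ≈ 8923.0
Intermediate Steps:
b = 4 (b = 12 - 2*4 = 12 - 8 = 4)
z(N) = -1 + 7/N (z(N) = -4/4 + 7/N = -4*¼ + 7/N = -1 + 7/N)
(z(13) - 94)² = ((7 - 1*13)/13 - 94)² = ((7 - 13)/13 - 94)² = ((1/13)*(-6) - 94)² = (-6/13 - 94)² = (-1228/13)² = 1507984/169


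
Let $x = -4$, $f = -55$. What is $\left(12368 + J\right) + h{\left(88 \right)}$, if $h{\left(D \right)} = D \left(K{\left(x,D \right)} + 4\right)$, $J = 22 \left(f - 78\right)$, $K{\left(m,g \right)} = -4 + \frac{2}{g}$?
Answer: $9444$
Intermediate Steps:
$J = -2926$ ($J = 22 \left(-55 - 78\right) = 22 \left(-133\right) = -2926$)
$h{\left(D \right)} = 2$ ($h{\left(D \right)} = D \left(\left(-4 + \frac{2}{D}\right) + 4\right) = D \frac{2}{D} = 2$)
$\left(12368 + J\right) + h{\left(88 \right)} = \left(12368 - 2926\right) + 2 = 9442 + 2 = 9444$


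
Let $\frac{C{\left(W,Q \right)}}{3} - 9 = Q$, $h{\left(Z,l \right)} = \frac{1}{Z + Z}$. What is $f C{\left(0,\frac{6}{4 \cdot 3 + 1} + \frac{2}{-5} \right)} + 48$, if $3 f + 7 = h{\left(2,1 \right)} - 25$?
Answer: $- \frac{62323}{260} \approx -239.7$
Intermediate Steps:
$h{\left(Z,l \right)} = \frac{1}{2 Z}$
$C{\left(W,Q \right)} = 27 + 3 Q$
$f = - \frac{127}{12}$ ($f = - \frac{7}{3} + \frac{\frac{1}{2 \cdot 2} - 25}{3} = - \frac{7}{3} + \frac{\frac{1}{2} \cdot \frac{1}{2} - 25}{3} = - \frac{7}{3} + \frac{\frac{1}{4} - 25}{3} = - \frac{7}{3} + \frac{1}{3} \left(- \frac{99}{4}\right) = - \frac{7}{3} - \frac{33}{4} = - \frac{127}{12} \approx -10.583$)
$f C{\left(0,\frac{6}{4 \cdot 3 + 1} + \frac{2}{-5} \right)} + 48 = - \frac{127 \left(27 + 3 \left(\frac{6}{4 \cdot 3 + 1} + \frac{2}{-5}\right)\right)}{12} + 48 = - \frac{127 \left(27 + 3 \left(\frac{6}{12 + 1} + 2 \left(- \frac{1}{5}\right)\right)\right)}{12} + 48 = - \frac{127 \left(27 + 3 \left(\frac{6}{13} - \frac{2}{5}\right)\right)}{12} + 48 = - \frac{127 \left(27 + 3 \cdot \frac{4}{65}\right)}{12} + 48 = - \frac{127 \left(27 + \frac{12}{65}\right)}{12} + 48 = \left(- \frac{127}{12}\right) \frac{1767}{65} + 48 = - \frac{74803}{260} + 48 = - \frac{62323}{260}$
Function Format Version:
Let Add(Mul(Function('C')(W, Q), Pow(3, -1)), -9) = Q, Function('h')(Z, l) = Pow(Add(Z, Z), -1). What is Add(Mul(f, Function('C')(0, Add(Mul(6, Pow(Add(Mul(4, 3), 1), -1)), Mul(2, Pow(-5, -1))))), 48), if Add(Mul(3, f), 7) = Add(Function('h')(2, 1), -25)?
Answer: Rational(-62323, 260) ≈ -239.70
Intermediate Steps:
Function('h')(Z, l) = Mul(Rational(1, 2), Pow(Z, -1)) (Function('h')(Z, l) = Pow(Mul(2, Z), -1) = Mul(Rational(1, 2), Pow(Z, -1)))
Function('C')(W, Q) = Add(27, Mul(3, Q))
f = Rational(-127, 12) (f = Add(Rational(-7, 3), Mul(Rational(1, 3), Add(Mul(Rational(1, 2), Pow(2, -1)), -25))) = Add(Rational(-7, 3), Mul(Rational(1, 3), Add(Mul(Rational(1, 2), Rational(1, 2)), -25))) = Add(Rational(-7, 3), Mul(Rational(1, 3), Add(Rational(1, 4), -25))) = Add(Rational(-7, 3), Mul(Rational(1, 3), Rational(-99, 4))) = Add(Rational(-7, 3), Rational(-33, 4)) = Rational(-127, 12) ≈ -10.583)
Add(Mul(f, Function('C')(0, Add(Mul(6, Pow(Add(Mul(4, 3), 1), -1)), Mul(2, Pow(-5, -1))))), 48) = Add(Mul(Rational(-127, 12), Add(27, Mul(3, Add(Mul(6, Pow(Add(Mul(4, 3), 1), -1)), Mul(2, Pow(-5, -1)))))), 48) = Add(Mul(Rational(-127, 12), Add(27, Mul(3, Add(Mul(6, Pow(Add(12, 1), -1)), Mul(2, Rational(-1, 5)))))), 48) = Add(Mul(Rational(-127, 12), Add(27, Mul(3, Add(Mul(6, Pow(13, -1)), Rational(-2, 5))))), 48) = Add(Mul(Rational(-127, 12), Add(27, Mul(3, Add(Mul(6, Rational(1, 13)), Rational(-2, 5))))), 48) = Add(Mul(Rational(-127, 12), Add(27, Mul(3, Add(Rational(6, 13), Rational(-2, 5))))), 48) = Add(Mul(Rational(-127, 12), Add(27, Mul(3, Rational(4, 65)))), 48) = Add(Mul(Rational(-127, 12), Add(27, Rational(12, 65))), 48) = Add(Mul(Rational(-127, 12), Rational(1767, 65)), 48) = Add(Rational(-74803, 260), 48) = Rational(-62323, 260)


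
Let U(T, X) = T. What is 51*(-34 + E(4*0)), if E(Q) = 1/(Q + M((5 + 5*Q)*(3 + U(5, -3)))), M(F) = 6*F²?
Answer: -5548783/3200 ≈ -1734.0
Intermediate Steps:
E(Q) = 1/(Q + 6*(40 + 40*Q)²) (E(Q) = 1/(Q + 6*((5 + 5*Q)*(3 + 5))²) = 1/(Q + 6*((5 + 5*Q)*8)²) = 1/(Q + 6*(40 + 40*Q)²))
51*(-34 + E(4*0)) = 51*(-34 + 1/(4*0 + 9600*(1 + 4*0)²)) = 51*(-34 + 1/(0 + 9600*(1 + 0)²)) = 51*(-34 + 1/(0 + 9600*1²)) = 51*(-34 + 1/(0 + 9600*1)) = 51*(-34 + 1/(0 + 9600)) = 51*(-34 + 1/9600) = 51*(-326399/9600) = -5548783/3200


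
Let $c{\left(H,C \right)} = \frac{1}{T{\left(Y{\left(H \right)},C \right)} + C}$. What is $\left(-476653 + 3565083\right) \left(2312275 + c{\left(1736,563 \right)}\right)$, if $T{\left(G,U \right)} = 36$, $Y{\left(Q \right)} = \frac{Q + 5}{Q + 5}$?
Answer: $\frac{4277638390560180}{599} \approx 7.1413 \cdot 10^{12}$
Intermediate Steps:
$Y{\left(Q \right)} = 1$ ($Y{\left(Q \right)} = \frac{5 + Q}{5 + Q} = 1$)
$c{\left(H,C \right)} = \frac{1}{36 + C}$
$\left(-476653 + 3565083\right) \left(2312275 + c{\left(1736,563 \right)}\right) = \left(-476653 + 3565083\right) \left(2312275 + \frac{1}{36 + 563}\right) = 3088430 \left(2312275 + \frac{1}{599}\right) = 3088430 \cdot \frac{1385052726}{599} = \frac{4277638390560180}{599}$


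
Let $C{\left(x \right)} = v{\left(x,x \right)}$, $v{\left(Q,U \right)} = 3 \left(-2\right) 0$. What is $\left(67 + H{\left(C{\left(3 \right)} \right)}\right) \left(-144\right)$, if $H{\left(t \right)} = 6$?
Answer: $-10512$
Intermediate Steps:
$v{\left(Q,U \right)} = 0$ ($v{\left(Q,U \right)} = \left(-6\right) 0 = 0$)
$C{\left(x \right)} = 0$
$\left(67 + H{\left(C{\left(3 \right)} \right)}\right) \left(-144\right) = \left(67 + 6\right) \left(-144\right) = 73 \left(-144\right) = -10512$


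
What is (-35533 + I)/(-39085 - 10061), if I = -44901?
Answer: 40217/24573 ≈ 1.6366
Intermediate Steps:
(-35533 + I)/(-39085 - 10061) = (-35533 - 44901)/(-39085 - 10061) = -80434/(-49146) = -80434*(-1/49146) = 40217/24573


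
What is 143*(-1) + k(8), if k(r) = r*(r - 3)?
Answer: -103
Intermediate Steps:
k(r) = r*(-3 + r)
143*(-1) + k(8) = 143*(-1) + 8*(-3 + 8) = -143 + 8*5 = -143 + 40 = -103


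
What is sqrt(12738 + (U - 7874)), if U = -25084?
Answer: 2*I*sqrt(5055) ≈ 142.2*I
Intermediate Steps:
sqrt(12738 + (U - 7874)) = sqrt(12738 + (-25084 - 7874)) = sqrt(12738 - 32958) = sqrt(-20220) = 2*I*sqrt(5055)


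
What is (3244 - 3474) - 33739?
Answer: -33969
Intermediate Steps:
(3244 - 3474) - 33739 = -230 - 33739 = -33969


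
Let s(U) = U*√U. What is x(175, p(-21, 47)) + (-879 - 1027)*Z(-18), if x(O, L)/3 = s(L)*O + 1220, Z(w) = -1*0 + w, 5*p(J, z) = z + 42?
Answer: 37968 + 1869*√445 ≈ 77395.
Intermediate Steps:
s(U) = U^(3/2)
p(J, z) = 42/5 + z/5 (p(J, z) = (z + 42)/5 = (42 + z)/5 = 42/5 + z/5)
Z(w) = w (Z(w) = 0 + w = w)
x(O, L) = 3660 + 3*O*L^(3/2) (x(O, L) = 3*(L^(3/2)*O + 1220) = 3*(O*L^(3/2) + 1220) = 3*(1220 + O*L^(3/2)) = 3660 + 3*O*L^(3/2))
x(175, p(-21, 47)) + (-879 - 1027)*Z(-18) = (3660 + 3*175*(42/5 + (⅕)*47)^(3/2)) + (-879 - 1027)*(-18) = (3660 + 3*175*(42/5 + 47/5)^(3/2)) - 1906*(-18) = (3660 + 3*175*(89/5)^(3/2)) + 34308 = (3660 + 3*175*(89*√445/25)) + 34308 = (3660 + 1869*√445) + 34308 = 37968 + 1869*√445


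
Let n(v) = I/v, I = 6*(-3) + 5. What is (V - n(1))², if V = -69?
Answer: 3136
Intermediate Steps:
I = -13 (I = -18 + 5 = -13)
n(v) = -13/v
(V - n(1))² = (-69 - (-13)/1)² = (-69 - (-13))² = (-69 - 1*(-13))² = (-69 + 13)² = (-56)² = 3136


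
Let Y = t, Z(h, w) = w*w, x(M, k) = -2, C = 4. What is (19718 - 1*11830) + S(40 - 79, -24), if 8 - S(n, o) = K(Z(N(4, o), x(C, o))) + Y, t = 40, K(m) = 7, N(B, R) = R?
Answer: 7849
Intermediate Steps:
Z(h, w) = w**2
Y = 40
S(n, o) = -39 (S(n, o) = 8 - (7 + 40) = 8 - 1*47 = 8 - 47 = -39)
(19718 - 1*11830) + S(40 - 79, -24) = (19718 - 1*11830) - 39 = (19718 - 11830) - 39 = 7888 - 39 = 7849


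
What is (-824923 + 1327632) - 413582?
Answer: 89127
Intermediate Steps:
(-824923 + 1327632) - 413582 = 502709 - 413582 = 89127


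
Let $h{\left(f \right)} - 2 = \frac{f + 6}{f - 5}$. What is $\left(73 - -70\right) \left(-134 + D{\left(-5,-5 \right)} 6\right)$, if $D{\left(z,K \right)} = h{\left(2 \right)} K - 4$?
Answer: $-19734$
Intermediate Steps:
$h{\left(f \right)} = 2 + \frac{6 + f}{-5 + f}$ ($h{\left(f \right)} = 2 + \frac{f + 6}{f - 5} = 2 + \frac{6 + f}{-5 + f}$)
$D{\left(z,K \right)} = -4 - \frac{2 K}{3}$ ($D{\left(z,K \right)} = \frac{-4 + 3 \cdot 2}{-5 + 2} K - 4 = \frac{-4 + 6}{-3} K - 4 = \left(- \frac{1}{3}\right) 2 K - 4 = - \frac{2 K}{3} - 4 = -4 - \frac{2 K}{3}$)
$\left(73 - -70\right) \left(-134 + D{\left(-5,-5 \right)} 6\right) = \left(73 - -70\right) \left(-134 + \left(-4 - - \frac{10}{3}\right) 6\right) = \left(73 + 70\right) \left(-134 + \left(-4 + \frac{10}{3}\right) 6\right) = 143 \left(-134 - 4\right) = 143 \left(-138\right) = -19734$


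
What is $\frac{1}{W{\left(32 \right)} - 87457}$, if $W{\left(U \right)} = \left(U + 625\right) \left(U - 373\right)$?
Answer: $- \frac{1}{311494} \approx -3.2103 \cdot 10^{-6}$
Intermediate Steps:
$W{\left(U \right)} = \left(-373 + U\right) \left(625 + U\right)$ ($W{\left(U \right)} = \left(625 + U\right) \left(-373 + U\right) = \left(-373 + U\right) \left(625 + U\right)$)
$\frac{1}{W{\left(32 \right)} - 87457} = \frac{1}{\left(-233125 + 32^{2} + 252 \cdot 32\right) - 87457} = \frac{1}{\left(-233125 + 1024 + 8064\right) - 87457} = \frac{1}{-224037 - 87457} = \frac{1}{-311494} = - \frac{1}{311494}$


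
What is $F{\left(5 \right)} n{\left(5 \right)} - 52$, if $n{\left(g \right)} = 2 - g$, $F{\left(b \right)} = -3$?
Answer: $-43$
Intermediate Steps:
$F{\left(5 \right)} n{\left(5 \right)} - 52 = - 3 \left(2 - 5\right) - 52 = \left(-3\right) \left(-3\right) - 52 = 9 - 52 = -43$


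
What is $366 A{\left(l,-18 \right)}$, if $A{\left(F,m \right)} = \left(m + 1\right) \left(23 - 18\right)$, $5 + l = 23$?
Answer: $-31110$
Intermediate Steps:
$l = 18$ ($l = -5 + 23 = 18$)
$A{\left(F,m \right)} = 5 + 5 m$ ($A{\left(F,m \right)} = \left(1 + m\right) 5 = 5 + 5 m$)
$366 A{\left(l,-18 \right)} = 366 \left(5 + 5 \left(-18\right)\right) = 366 \left(5 - 90\right) = 366 \left(-85\right) = -31110$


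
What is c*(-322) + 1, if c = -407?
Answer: 131055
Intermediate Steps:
c*(-322) + 1 = -407*(-322) + 1 = 131054 + 1 = 131055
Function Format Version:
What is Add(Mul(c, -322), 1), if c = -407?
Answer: 131055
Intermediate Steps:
Add(Mul(c, -322), 1) = Add(Mul(-407, -322), 1) = Add(131054, 1) = 131055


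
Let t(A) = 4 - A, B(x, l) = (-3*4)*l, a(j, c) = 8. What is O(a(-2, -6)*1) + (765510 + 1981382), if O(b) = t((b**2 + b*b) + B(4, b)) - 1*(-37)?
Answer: 2746901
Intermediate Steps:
B(x, l) = -12*l
O(b) = 41 - 2*b**2 + 12*b (O(b) = (4 - ((b**2 + b*b) - 12*b)) - 1*(-37) = (4 - ((b**2 + b**2) - 12*b)) + 37 = (4 - (2*b**2 - 12*b)) + 37 = (4 - (-12*b + 2*b**2)) + 37 = (4 + (-2*b**2 + 12*b)) + 37 = (4 - 2*b**2 + 12*b) + 37 = 41 - 2*b**2 + 12*b)
O(a(-2, -6)*1) + (765510 + 1981382) = (41 - 2*(8*1)**2 + 12*(8*1)) + (765510 + 1981382) = (41 - 2*8**2 + 12*8) + 2746892 = (41 - 2*64 + 96) + 2746892 = (41 - 128 + 96) + 2746892 = 9 + 2746892 = 2746901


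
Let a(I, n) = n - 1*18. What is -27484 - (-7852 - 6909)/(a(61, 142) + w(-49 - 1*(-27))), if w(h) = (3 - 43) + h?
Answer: -1689247/62 ≈ -27246.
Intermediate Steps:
w(h) = -40 + h
a(I, n) = -18 + n (a(I, n) = n - 18 = -18 + n)
-27484 - (-7852 - 6909)/(a(61, 142) + w(-49 - 1*(-27))) = -27484 - (-7852 - 6909)/((-18 + 142) + (-40 + (-49 - 1*(-27)))) = -27484 - (-14761)/(124 + (-40 + (-49 + 27))) = -27484 - (-14761)/(124 + (-40 - 22)) = -27484 - (-14761)/(124 - 62) = -27484 - (-14761)/62 = -27484 - 1*(-14761/62) = -27484 + 14761/62 = -1689247/62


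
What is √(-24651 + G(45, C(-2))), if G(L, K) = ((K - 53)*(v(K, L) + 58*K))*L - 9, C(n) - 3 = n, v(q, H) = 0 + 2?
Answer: 6*I*√4585 ≈ 406.28*I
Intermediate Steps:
v(q, H) = 2
C(n) = 3 + n
G(L, K) = -9 + L*(-53 + K)*(2 + 58*K) (G(L, K) = ((K - 53)*(2 + 58*K))*L - 9 = ((-53 + K)*(2 + 58*K))*L - 9 = L*(-53 + K)*(2 + 58*K) - 9 = -9 + L*(-53 + K)*(2 + 58*K))
√(-24651 + G(45, C(-2))) = √(-24651 + (-9 - 106*45 - 3072*(3 - 2)*45 + 58*45*(3 - 2)²)) = √(-24651 + (-9 - 4770 - 3072*1*45 + 58*45*1²)) = √(-24651 + (-9 - 4770 - 138240 + 58*45*1)) = √(-24651 + (-9 - 4770 - 138240 + 2610)) = √(-24651 - 140409) = √(-165060) = 6*I*√4585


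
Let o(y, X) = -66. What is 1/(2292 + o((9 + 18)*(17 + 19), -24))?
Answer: 1/2226 ≈ 0.00044924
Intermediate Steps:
1/(2292 + o((9 + 18)*(17 + 19), -24)) = 1/(2292 - 66) = 1/2226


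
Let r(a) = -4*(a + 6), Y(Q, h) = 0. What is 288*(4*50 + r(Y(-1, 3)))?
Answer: 50688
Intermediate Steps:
r(a) = -24 - 4*a (r(a) = -4*(6 + a) = -24 - 4*a)
288*(4*50 + r(Y(-1, 3))) = 288*(4*50 + (-24 - 4*0)) = 288*(200 + (-24 + 0)) = 288*(200 - 24) = 288*176 = 50688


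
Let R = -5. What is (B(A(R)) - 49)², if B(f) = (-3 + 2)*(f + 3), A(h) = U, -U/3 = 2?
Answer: 2116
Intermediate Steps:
U = -6 (U = -3*2 = -6)
A(h) = -6
B(f) = -3 - f (B(f) = -(3 + f) = -3 - f)
(B(A(R)) - 49)² = ((-3 - 1*(-6)) - 49)² = ((-3 + 6) - 49)² = (3 - 49)² = (-46)² = 2116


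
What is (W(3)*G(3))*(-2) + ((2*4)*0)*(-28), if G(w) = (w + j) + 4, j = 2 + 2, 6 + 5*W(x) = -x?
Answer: 198/5 ≈ 39.600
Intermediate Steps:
W(x) = -6/5 - x/5 (W(x) = -6/5 + (-x)/5 = -6/5 - x/5)
j = 4
G(w) = 8 + w (G(w) = (w + 4) + 4 = (4 + w) + 4 = 8 + w)
(W(3)*G(3))*(-2) + ((2*4)*0)*(-28) = ((-6/5 - ⅕*3)*(8 + 3))*(-2) + ((2*4)*0)*(-28) = ((-6/5 - ⅗)*11)*(-2) + (8*0)*(-28) = -9/5*11*(-2) + 0*(-28) = -99/5*(-2) + 0 = 198/5 + 0 = 198/5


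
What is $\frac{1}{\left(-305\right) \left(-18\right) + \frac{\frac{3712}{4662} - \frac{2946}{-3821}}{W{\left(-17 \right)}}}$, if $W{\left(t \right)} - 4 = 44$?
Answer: $\frac{213762024}{1173560491211} \approx 0.00018215$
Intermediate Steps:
$W{\left(t \right)} = 48$ ($W{\left(t \right)} = 4 + 44 = 48$)
$\frac{1}{\left(-305\right) \left(-18\right) + \frac{\frac{3712}{4662} - \frac{2946}{-3821}}{W{\left(-17 \right)}}} = \frac{1}{\left(-305\right) \left(-18\right) + \frac{\frac{3712}{4662} - \frac{2946}{-3821}}{48}} = \frac{1}{5490 + \left(3712 \cdot \frac{1}{4662} - - \frac{2946}{3821}\right) \frac{1}{48}} = \frac{1}{5490 + \left(\frac{1856}{2331} + \frac{2946}{3821}\right) \frac{1}{48}} = \frac{1}{5490 + \frac{13958902}{8906751} \cdot \frac{1}{48}} = \frac{1}{5490 + \frac{6979451}{213762024}} = \frac{1}{\frac{1173560491211}{213762024}} = \frac{213762024}{1173560491211}$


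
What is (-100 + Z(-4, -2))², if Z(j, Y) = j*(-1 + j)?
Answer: 6400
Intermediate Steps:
(-100 + Z(-4, -2))² = (-100 - 4*(-1 - 4))² = (-100 - 4*(-5))² = (-100 + 20)² = (-80)² = 6400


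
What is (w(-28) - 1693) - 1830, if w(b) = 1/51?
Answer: -179672/51 ≈ -3523.0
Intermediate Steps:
w(b) = 1/51
(w(-28) - 1693) - 1830 = (1/51 - 1693) - 1830 = -86342/51 - 1830 = -179672/51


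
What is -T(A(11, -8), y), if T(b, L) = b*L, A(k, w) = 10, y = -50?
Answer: 500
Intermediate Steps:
T(b, L) = L*b
-T(A(11, -8), y) = -(-50)*10 = -1*(-500) = 500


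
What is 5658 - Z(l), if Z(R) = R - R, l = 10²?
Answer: 5658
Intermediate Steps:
l = 100
Z(R) = 0
5658 - Z(l) = 5658 - 1*0 = 5658 + 0 = 5658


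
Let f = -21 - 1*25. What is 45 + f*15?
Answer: -645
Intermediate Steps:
f = -46 (f = -21 - 25 = -46)
45 + f*15 = 45 - 46*15 = 45 - 690 = -645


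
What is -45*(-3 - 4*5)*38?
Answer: 39330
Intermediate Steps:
-45*(-3 - 4*5)*38 = -45*(-3 - 20)*38 = -(-1035)*38 = -45*(-23)*38 = 1035*38 = 39330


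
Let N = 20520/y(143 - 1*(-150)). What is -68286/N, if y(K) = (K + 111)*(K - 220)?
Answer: -4416427/45 ≈ -98143.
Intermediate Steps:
y(K) = (-220 + K)*(111 + K) (y(K) = (111 + K)*(-220 + K) = (-220 + K)*(111 + K))
N = 5130/7373 (N = 20520/(-24420 + (143 - 1*(-150))² - 109*(143 - 1*(-150))) = 20520/(-24420 + (143 + 150)² - 109*(143 + 150)) = 20520/(-24420 + 293² - 109*293) = 20520/(-24420 + 85849 - 31937) = 20520/29492 = 20520*(1/29492) = 5130/7373 ≈ 0.69578)
-68286/N = -68286/5130/7373 = -68286*7373/5130 = -4416427/45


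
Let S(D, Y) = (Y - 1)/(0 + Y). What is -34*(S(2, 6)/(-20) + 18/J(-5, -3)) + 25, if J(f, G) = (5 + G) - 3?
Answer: 7661/12 ≈ 638.42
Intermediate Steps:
S(D, Y) = (-1 + Y)/Y
J(f, G) = 2 + G
-34*(S(2, 6)/(-20) + 18/J(-5, -3)) + 25 = -34*(((-1 + 6)/6)/(-20) + 18/(2 - 3)) + 25 = -34*(((1/6)*5)*(-1/20) + 18/(-1)) + 25 = -34*((5/6)*(-1/20) + 18*(-1)) + 25 = -34*(-1/24 - 18) + 25 = -34*(-433/24) + 25 = 7361/12 + 25 = 7661/12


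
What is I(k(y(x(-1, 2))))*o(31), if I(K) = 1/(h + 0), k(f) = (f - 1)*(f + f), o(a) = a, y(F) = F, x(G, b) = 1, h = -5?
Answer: -31/5 ≈ -6.2000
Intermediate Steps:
k(f) = 2*f*(-1 + f) (k(f) = (-1 + f)*(2*f) = 2*f*(-1 + f))
I(K) = -1/5 (I(K) = 1/(-5 + 0) = 1/(-5) = -1/5)
I(k(y(x(-1, 2))))*o(31) = -1/5*31 = -31/5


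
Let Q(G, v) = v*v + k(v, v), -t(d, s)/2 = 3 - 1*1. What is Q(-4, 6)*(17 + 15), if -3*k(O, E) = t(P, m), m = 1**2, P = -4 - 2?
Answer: 3584/3 ≈ 1194.7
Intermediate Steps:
P = -6
m = 1
t(d, s) = -4 (t(d, s) = -2*(3 - 1*1) = -2*(3 - 1) = -2*2 = -4)
k(O, E) = 4/3 (k(O, E) = -1/3*(-4) = 4/3)
Q(G, v) = 4/3 + v**2 (Q(G, v) = v*v + 4/3 = v**2 + 4/3 = 4/3 + v**2)
Q(-4, 6)*(17 + 15) = (4/3 + 6**2)*(17 + 15) = (4/3 + 36)*32 = (112/3)*32 = 3584/3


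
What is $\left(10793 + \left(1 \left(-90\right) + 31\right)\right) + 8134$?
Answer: $18868$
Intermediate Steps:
$\left(10793 + \left(1 \left(-90\right) + 31\right)\right) + 8134 = \left(10793 + \left(-90 + 31\right)\right) + 8134 = \left(10793 - 59\right) + 8134 = 10734 + 8134 = 18868$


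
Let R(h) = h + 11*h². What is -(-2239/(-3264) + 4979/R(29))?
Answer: -72323/59160 ≈ -1.2225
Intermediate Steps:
-(-2239/(-3264) + 4979/R(29)) = -(-2239/(-3264) + 4979/((29*(1 + 11*29)))) = -(-2239*(-1/3264) + 4979/((29*(1 + 319)))) = -(2239/3264 + 4979/((29*320))) = -(2239/3264 + 4979/9280) = -1*72323/59160 = -72323/59160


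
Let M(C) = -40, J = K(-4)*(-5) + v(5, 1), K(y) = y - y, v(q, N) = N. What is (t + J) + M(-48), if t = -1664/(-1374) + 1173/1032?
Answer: -8661967/236328 ≈ -36.652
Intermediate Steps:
K(y) = 0
J = 1 (J = 0*(-5) + 1 = 0 + 1 = 1)
t = 554825/236328 (t = -1664*(-1/1374) + 1173*(1/1032) = 832/687 + 391/344 = 554825/236328 ≈ 2.3477)
(t + J) + M(-48) = (554825/236328 + 1) - 40 = 791153/236328 - 40 = -8661967/236328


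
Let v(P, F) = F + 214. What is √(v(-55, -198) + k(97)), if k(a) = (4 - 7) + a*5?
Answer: √498 ≈ 22.316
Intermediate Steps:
v(P, F) = 214 + F
k(a) = -3 + 5*a
√(v(-55, -198) + k(97)) = √((214 - 198) + (-3 + 5*97)) = √(16 + (-3 + 485)) = √(16 + 482) = √498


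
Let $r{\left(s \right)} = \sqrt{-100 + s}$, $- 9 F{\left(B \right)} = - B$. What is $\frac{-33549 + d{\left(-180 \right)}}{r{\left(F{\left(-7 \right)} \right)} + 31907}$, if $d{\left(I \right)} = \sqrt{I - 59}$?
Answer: $- \frac{9634031487}{9162510748} + \frac{3 \sqrt{216773}}{9162510748} + \frac{100647 i \sqrt{907}}{9162510748} + \frac{287163 i \sqrt{239}}{9162510748} \approx -1.0515 + 0.00081534 i$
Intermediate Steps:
$d{\left(I \right)} = \sqrt{-59 + I}$
$F{\left(B \right)} = \frac{B}{9}$ ($F{\left(B \right)} = - \frac{\left(-1\right) B}{9} = \frac{B}{9}$)
$\frac{-33549 + d{\left(-180 \right)}}{r{\left(F{\left(-7 \right)} \right)} + 31907} = \frac{-33549 + \sqrt{-59 - 180}}{\sqrt{-100 + \frac{1}{9} \left(-7\right)} + 31907} = \frac{-33549 + \sqrt{-239}}{\sqrt{-100 - \frac{7}{9}} + 31907} = \frac{-33549 + i \sqrt{239}}{\sqrt{- \frac{907}{9}} + 31907} = \frac{-33549 + i \sqrt{239}}{\frac{i \sqrt{907}}{3} + 31907} = \frac{-33549 + i \sqrt{239}}{31907 + \frac{i \sqrt{907}}{3}}$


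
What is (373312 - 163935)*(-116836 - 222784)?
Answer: -71108616740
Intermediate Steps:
(373312 - 163935)*(-116836 - 222784) = 209377*(-339620) = -71108616740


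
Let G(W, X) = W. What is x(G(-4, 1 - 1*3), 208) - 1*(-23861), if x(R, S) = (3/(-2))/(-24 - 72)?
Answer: 1527105/64 ≈ 23861.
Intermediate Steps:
x(R, S) = 1/64 (x(R, S) = (3*(-1/2))/(-96) = -1/96*(-3/2) = 1/64)
x(G(-4, 1 - 1*3), 208) - 1*(-23861) = 1/64 - 1*(-23861) = 1/64 + 23861 = 1527105/64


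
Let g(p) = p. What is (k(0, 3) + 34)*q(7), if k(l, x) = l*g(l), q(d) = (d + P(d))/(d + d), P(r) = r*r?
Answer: 136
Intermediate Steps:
P(r) = r²
q(d) = (d + d²)/(2*d) (q(d) = (d + d²)/(d + d) = (d + d²)/((2*d)) = (d + d²)*(1/(2*d)) = (d + d²)/(2*d))
k(l, x) = l² (k(l, x) = l*l = l²)
(k(0, 3) + 34)*q(7) = (0² + 34)*(½ + (½)*7) = (0 + 34)*(½ + 7/2) = 34*4 = 136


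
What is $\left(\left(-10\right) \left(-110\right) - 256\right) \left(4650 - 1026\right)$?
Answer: $3058656$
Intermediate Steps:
$\left(\left(-10\right) \left(-110\right) - 256\right) \left(4650 - 1026\right) = \left(1100 - 256\right) 3624 = 844 \cdot 3624 = 3058656$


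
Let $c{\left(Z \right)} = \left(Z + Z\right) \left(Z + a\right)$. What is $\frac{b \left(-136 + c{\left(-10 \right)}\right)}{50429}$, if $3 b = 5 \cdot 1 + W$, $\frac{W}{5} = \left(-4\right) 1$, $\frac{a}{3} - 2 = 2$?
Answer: $\frac{880}{50429} \approx 0.01745$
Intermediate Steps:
$a = 12$ ($a = 6 + 3 \cdot 2 = 6 + 6 = 12$)
$c{\left(Z \right)} = 2 Z \left(12 + Z\right)$ ($c{\left(Z \right)} = \left(Z + Z\right) \left(Z + 12\right) = 2 Z \left(12 + Z\right)$)
$W = -20$ ($W = 5 \left(\left(-4\right) 1\right) = 5 \left(-4\right) = -20$)
$b = -5$ ($b = \frac{5 \cdot 1 - 20}{3} = \frac{5 - 20}{3} = \frac{1}{3} \left(-15\right) = -5$)
$\frac{b \left(-136 + c{\left(-10 \right)}\right)}{50429} = \frac{\left(-5\right) \left(-136 + 2 \left(-10\right) \left(12 - 10\right)\right)}{50429} = - 5 \left(-136 + 2 \left(-10\right) 2\right) \frac{1}{50429} = - 5 \left(-136 - 40\right) \frac{1}{50429} = \left(-5\right) \left(-176\right) \frac{1}{50429} = 880 \cdot \frac{1}{50429} = \frac{880}{50429}$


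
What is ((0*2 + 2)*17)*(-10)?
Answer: -340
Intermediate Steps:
((0*2 + 2)*17)*(-10) = ((0 + 2)*17)*(-10) = (2*17)*(-10) = 34*(-10) = -340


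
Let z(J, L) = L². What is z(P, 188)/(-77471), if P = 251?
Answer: -35344/77471 ≈ -0.45622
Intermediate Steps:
z(P, 188)/(-77471) = 188²/(-77471) = 35344*(-1/77471) = -35344/77471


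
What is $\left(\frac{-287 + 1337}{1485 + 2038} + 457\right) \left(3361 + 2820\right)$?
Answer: $\frac{9957968041}{3523} \approx 2.8266 \cdot 10^{6}$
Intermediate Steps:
$\left(\frac{-287 + 1337}{1485 + 2038} + 457\right) \left(3361 + 2820\right) = \left(\frac{1050}{3523} + 457\right) 6181 = \frac{1611061}{3523} \cdot 6181 = \frac{9957968041}{3523}$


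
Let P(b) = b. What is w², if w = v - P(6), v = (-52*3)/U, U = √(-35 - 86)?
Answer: -19980/121 - 1872*I/11 ≈ -165.12 - 170.18*I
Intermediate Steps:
U = 11*I (U = √(-121) = 11*I ≈ 11.0*I)
v = 156*I/11 (v = (-52*3)/((11*I)) = -(-156)*I/11 = 156*I/11 ≈ 14.182*I)
w = -6 + 156*I/11 (w = 156*I/11 - 1*6 = 156*I/11 - 6 = -6 + 156*I/11 ≈ -6.0 + 14.182*I)
w² = (-6 + 156*I/11)²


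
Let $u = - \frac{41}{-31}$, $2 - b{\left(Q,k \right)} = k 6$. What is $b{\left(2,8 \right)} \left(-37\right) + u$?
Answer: $\frac{52803}{31} \approx 1703.3$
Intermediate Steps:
$b{\left(Q,k \right)} = 2 - 6 k$ ($b{\left(Q,k \right)} = 2 - k 6 = 2 - 6 k$)
$u = \frac{41}{31}$ ($u = \left(-41\right) \left(- \frac{1}{31}\right) = \frac{41}{31} \approx 1.3226$)
$b{\left(2,8 \right)} \left(-37\right) + u = \left(2 - 48\right) \left(-37\right) + \frac{41}{31} = \left(-46\right) \left(-37\right) + \frac{41}{31} = 1702 + \frac{41}{31} = \frac{52803}{31}$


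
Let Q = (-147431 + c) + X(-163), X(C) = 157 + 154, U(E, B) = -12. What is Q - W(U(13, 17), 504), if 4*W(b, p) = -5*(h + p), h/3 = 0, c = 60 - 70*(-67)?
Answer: -141740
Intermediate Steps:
c = 4750 (c = 60 + 4690 = 4750)
h = 0 (h = 3*0 = 0)
X(C) = 311
W(b, p) = -5*p/4 (W(b, p) = (-5*(0 + p))/4 = (-5*p)/4 = -5*p/4)
Q = -142370 (Q = (-147431 + 4750) + 311 = -142681 + 311 = -142370)
Q - W(U(13, 17), 504) = -142370 - (-5)*504/4 = -142370 - 1*(-630) = -142370 + 630 = -141740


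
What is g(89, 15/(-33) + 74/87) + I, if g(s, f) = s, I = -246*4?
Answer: -895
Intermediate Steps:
I = -984
g(89, 15/(-33) + 74/87) + I = 89 - 984 = -895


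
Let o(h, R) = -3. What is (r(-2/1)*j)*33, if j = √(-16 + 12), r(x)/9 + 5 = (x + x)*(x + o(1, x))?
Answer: 8910*I ≈ 8910.0*I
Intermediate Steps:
r(x) = -45 + 18*x*(-3 + x) (r(x) = -45 + 9*((x + x)*(x - 3)) = -45 + 9*((2*x)*(-3 + x)) = -45 + 9*(2*x*(-3 + x)) = -45 + 18*x*(-3 + x))
j = 2*I (j = √(-4) = 2*I ≈ 2.0*I)
(r(-2/1)*j)*33 = ((-45 - (-108)/1 + 18*(-2/1)²)*(2*I))*33 = ((-45 - (-108) + 18*(-2*1)²)*(2*I))*33 = ((-45 - 54*(-2) + 18*(-2)²)*(2*I))*33 = ((-45 + 108 + 18*4)*(2*I))*33 = ((-45 + 108 + 72)*(2*I))*33 = (135*(2*I))*33 = (270*I)*33 = 8910*I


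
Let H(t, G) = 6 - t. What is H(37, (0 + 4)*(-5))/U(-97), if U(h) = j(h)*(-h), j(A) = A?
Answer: 31/9409 ≈ 0.0032947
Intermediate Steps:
U(h) = -h² (U(h) = h*(-h) = -h²)
H(37, (0 + 4)*(-5))/U(-97) = (6 - 1*37)/((-1*(-97)²)) = (6 - 37)/((-1*9409)) = -31/(-9409) = -31*(-1/9409) = 31/9409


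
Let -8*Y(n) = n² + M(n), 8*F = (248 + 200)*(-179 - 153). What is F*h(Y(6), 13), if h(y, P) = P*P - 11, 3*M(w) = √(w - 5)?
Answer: -2937536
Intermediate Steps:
M(w) = √(-5 + w)/3 (M(w) = √(w - 5)/3 = √(-5 + w)/3)
F = -18592 (F = ((248 + 200)*(-179 - 153))/8 = (448*(-332))/8 = (⅛)*(-148736) = -18592)
Y(n) = -n²/8 - √(-5 + n)/24 (Y(n) = -(n² + √(-5 + n)/3)/8 = -n²/8 - √(-5 + n)/24)
h(y, P) = -11 + P² (h(y, P) = P² - 11 = -11 + P²)
F*h(Y(6), 13) = -18592*(-11 + 13²) = -18592*(-11 + 169) = -18592*158 = -2937536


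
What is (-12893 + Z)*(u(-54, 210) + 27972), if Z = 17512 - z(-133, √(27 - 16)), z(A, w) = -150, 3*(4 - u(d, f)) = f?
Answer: 133083714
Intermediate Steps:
u(d, f) = 4 - f/3
Z = 17662 (Z = 17512 - 1*(-150) = 17512 + 150 = 17662)
(-12893 + Z)*(u(-54, 210) + 27972) = (-12893 + 17662)*((4 - ⅓*210) + 27972) = 4769*((4 - 70) + 27972) = 4769*(-66 + 27972) = 4769*27906 = 133083714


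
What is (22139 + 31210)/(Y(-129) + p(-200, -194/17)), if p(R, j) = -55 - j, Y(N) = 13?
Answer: -906933/520 ≈ -1744.1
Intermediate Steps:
(22139 + 31210)/(Y(-129) + p(-200, -194/17)) = (22139 + 31210)/(13 + (-55 - (-194)/17)) = 53349/(13 + (-55 - (-194)/17)) = 53349/(13 + (-55 - 1*(-194/17))) = 53349/(13 + (-55 + 194/17)) = 53349/(13 - 741/17) = 53349/(-520/17) = 53349*(-17/520) = -906933/520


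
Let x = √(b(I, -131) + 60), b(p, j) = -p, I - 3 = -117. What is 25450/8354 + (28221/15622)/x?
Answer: 12725/4177 + 9407*√174/906076 ≈ 3.1834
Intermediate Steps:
I = -114 (I = 3 - 117 = -114)
x = √174 (x = √(-1*(-114) + 60) = √(114 + 60) = √174 ≈ 13.191)
25450/8354 + (28221/15622)/x = 25450/8354 + (28221/15622)/(√174) = 25450*(1/8354) + (28221*(1/15622))*(√174/174) = 12725/4177 + 28221*(√174/174)/15622 = 12725/4177 + 9407*√174/906076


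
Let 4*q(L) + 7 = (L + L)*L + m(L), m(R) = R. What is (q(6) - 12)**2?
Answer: 529/16 ≈ 33.063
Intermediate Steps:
q(L) = -7/4 + L**2/2 + L/4 (q(L) = -7/4 + ((L + L)*L + L)/4 = -7/4 + ((2*L)*L + L)/4 = -7/4 + (2*L**2 + L)/4 = -7/4 + (L + 2*L**2)/4 = -7/4 + (L**2/2 + L/4) = -7/4 + L**2/2 + L/4)
(q(6) - 12)**2 = ((-7/4 + (1/2)*6**2 + (1/4)*6) - 12)**2 = ((-7/4 + (1/2)*36 + 3/2) - 12)**2 = ((-7/4 + 18 + 3/2) - 12)**2 = (71/4 - 12)**2 = (23/4)**2 = 529/16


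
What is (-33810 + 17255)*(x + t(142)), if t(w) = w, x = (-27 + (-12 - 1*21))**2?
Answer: -61948810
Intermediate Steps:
x = 3600 (x = (-27 + (-12 - 21))**2 = (-27 - 33)**2 = (-60)**2 = 3600)
(-33810 + 17255)*(x + t(142)) = (-33810 + 17255)*(3600 + 142) = -16555*3742 = -61948810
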